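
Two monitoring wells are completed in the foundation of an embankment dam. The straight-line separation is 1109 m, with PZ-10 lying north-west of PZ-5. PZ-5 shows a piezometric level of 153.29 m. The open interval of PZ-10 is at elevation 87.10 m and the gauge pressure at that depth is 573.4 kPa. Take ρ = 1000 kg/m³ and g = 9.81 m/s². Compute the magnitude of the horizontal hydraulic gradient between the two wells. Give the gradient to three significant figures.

i ≈ 0.00698

Total head at PZ-5: h = 153.29 m (water level in the piezometer is the total head).
Pressure head at PZ-10: ψ = P/(ρg) = 573.4×1000 / (1000 × 9.81) = 58.45 m.
Total head at PZ-10: h = z + ψ = 87.10 + 58.45 = 145.55 m.
Head difference: h(PZ-5) − h(PZ-10) = 153.29 − 145.55 = 7.74 m.
Hydraulic gradient: i = |Δh| / L = 7.74 / 1109 = 0.00698.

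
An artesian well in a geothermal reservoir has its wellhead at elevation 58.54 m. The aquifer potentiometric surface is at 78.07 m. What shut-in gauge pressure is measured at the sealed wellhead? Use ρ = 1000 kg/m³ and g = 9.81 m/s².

Head above the cap: Δh = 78.07 − 58.54 = 19.53 m.
P = ρgΔh = 1000 × 9.81 × 19.53 = 191589 Pa ≈ 192 kPa.

P ≈ 192 kPa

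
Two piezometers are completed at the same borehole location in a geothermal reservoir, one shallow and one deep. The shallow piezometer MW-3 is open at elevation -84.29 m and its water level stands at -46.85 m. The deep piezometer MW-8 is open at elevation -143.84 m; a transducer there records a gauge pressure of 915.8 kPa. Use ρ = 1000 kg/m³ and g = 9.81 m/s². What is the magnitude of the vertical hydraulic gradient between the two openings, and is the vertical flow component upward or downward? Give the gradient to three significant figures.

Total head at MW-3: h = -46.85 m (water level in the standpipe).
Pressure head at MW-8: ψ = P/(ρg) = 915.8×1000 / (1000 × 9.81) = 93.35 m.
Total head at MW-8: h = z + ψ = -143.84 + 93.35 = -50.49 m.
Δh = h(MW-3) − h(MW-8) = -46.85 − (-50.49) = 3.64 m.
Vertical separation Δz = -84.29 − (-143.84) = 59.55 m.
|i_v| = |Δh| / Δz = 3.64 / 59.55 = 0.0611.
Head is higher in the shallow piezometer, so vertical flow is downward (recharge condition).

|i_v| ≈ 0.0611; vertical flow is downward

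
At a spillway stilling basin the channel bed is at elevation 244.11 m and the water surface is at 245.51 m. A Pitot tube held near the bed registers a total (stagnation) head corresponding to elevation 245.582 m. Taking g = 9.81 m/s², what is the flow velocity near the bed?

Near the bed, under hydrostatic conditions, the piezometric head (z + ψ) equals the free-surface elevation, 245.51 m.
Velocity head = total − piezometric = 245.582 − 245.51 = 0.072 m.
v = √(2g·h_v) = √(2 × 9.81 × 0.072) = 1.19 m/s.

v ≈ 1.19 m/s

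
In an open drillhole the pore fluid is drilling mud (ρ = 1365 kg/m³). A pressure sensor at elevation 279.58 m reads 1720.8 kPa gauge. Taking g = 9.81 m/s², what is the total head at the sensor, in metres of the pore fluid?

ψ = P/(ρg) = 1720.8×1000 / (1365 × 9.81) = 128.51 m.
h = z + ψ = 279.58 + 128.51 = 408.09 m.

h ≈ 408.09 m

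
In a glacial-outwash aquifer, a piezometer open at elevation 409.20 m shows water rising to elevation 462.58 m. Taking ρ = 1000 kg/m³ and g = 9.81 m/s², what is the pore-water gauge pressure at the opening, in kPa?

Pressure head ψ = h − z = 462.58 − 409.20 = 53.38 m.
P = ρgψ = 1000 × 9.81 × 53.38 = 523658 Pa ≈ 524 kPa.

P ≈ 524 kPa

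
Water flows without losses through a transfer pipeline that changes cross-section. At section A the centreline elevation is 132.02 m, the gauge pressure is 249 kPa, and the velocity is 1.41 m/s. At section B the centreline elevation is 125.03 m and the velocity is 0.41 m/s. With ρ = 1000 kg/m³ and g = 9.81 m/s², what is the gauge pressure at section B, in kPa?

P₂ ≈ 318 kPa

Pressure head at A: ψ₁ = P₁/(ρg) = 249×1000 / (1000 × 9.81) = 25.38 m.
Velocity heads: v₁²/2g = 1.41²/19.62 = 0.101 m; v₂²/2g = 0.41²/19.62 = 0.009 m.
Total head H = z₁ + ψ₁ + v₁²/2g = 132.02 + 25.38 + 0.101 = 157.50 m.
ψ₂ = H − z₂ − v₂²/2g = 157.50 − 125.03 − 0.009 = 32.46 m.
P₂ = ρgψ₂ = 1000 × 9.81 × 32.46 ≈ 318 kPa.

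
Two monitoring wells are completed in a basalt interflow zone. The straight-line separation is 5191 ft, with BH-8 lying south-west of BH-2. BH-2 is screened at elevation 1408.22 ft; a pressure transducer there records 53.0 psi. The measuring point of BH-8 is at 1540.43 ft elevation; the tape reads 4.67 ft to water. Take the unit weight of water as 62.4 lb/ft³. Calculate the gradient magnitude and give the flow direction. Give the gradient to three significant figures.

Pressure head at BH-2: ψ = 144·P/γ = 144 × 53.0 / 62.4 = 122.31 ft.
Total head at BH-2: h = z + ψ = 1408.22 + 122.31 = 1530.53 ft.
Total head at BH-8: h = 1540.43 − 4.67 = 1535.76 ft.
Head difference: h(BH-2) − h(BH-8) = 1530.53 − 1535.76 = -5.23 ft.
Hydraulic gradient: i = |Δh| / L = 5.23 / 5191 = 0.00101.
Flow is from higher to lower head: from BH-8 toward BH-2, i.e. toward the north-east.

i ≈ 0.00101; groundwater flows toward the north-east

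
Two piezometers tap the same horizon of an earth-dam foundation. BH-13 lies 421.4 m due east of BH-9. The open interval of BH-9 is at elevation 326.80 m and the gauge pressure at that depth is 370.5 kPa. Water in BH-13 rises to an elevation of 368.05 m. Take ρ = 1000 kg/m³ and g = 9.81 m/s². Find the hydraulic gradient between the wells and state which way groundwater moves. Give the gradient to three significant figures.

i ≈ 0.00826; groundwater flows toward the west

Pressure head at BH-9: ψ = P/(ρg) = 370.5×1000 / (1000 × 9.81) = 37.77 m.
Total head at BH-9: h = z + ψ = 326.80 + 37.77 = 364.57 m.
Total head at BH-13: h = 368.05 m (water level in the piezometer is the total head).
Head difference: h(BH-9) − h(BH-13) = 364.57 − 368.05 = -3.48 m.
Hydraulic gradient: i = |Δh| / L = 3.48 / 421.4 = 0.00826.
Flow is from higher to lower head: from BH-13 toward BH-9, i.e. toward the west.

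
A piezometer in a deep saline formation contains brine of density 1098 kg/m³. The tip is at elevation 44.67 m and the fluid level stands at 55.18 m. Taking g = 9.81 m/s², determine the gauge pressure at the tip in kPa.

Pressure head ψ = h − z = 55.18 − 44.67 = 10.51 m.
P = ρgψ = 1098 × 9.81 × 10.51 = 113207 Pa ≈ 113 kPa.

P ≈ 113 kPa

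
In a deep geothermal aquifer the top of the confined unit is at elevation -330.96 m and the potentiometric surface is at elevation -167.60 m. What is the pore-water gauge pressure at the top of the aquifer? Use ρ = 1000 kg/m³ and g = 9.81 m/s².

Pressure head at the aquifer top: ψ = h − z = -167.60 − (-330.96) = 163.36 m.
P = ρgψ = 1000 × 9.81 × 163.36 = 1602562 Pa ≈ 1600 kPa.

P ≈ 1600 kPa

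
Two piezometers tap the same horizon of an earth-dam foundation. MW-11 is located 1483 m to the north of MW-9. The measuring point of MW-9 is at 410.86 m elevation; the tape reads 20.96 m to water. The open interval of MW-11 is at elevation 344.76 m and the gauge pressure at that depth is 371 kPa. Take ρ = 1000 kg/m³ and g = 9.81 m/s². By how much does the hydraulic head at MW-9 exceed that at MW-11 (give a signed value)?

Total head at MW-9: h = 410.86 − 20.96 = 389.90 m.
Pressure head at MW-11: ψ = P/(ρg) = 371×1000 / (1000 × 9.81) = 37.82 m.
Total head at MW-11: h = z + ψ = 344.76 + 37.82 = 382.58 m.
Head difference: h(MW-9) − h(MW-11) = 389.90 − 382.58 = 7.32 m.

Δh ≈ 7.32 m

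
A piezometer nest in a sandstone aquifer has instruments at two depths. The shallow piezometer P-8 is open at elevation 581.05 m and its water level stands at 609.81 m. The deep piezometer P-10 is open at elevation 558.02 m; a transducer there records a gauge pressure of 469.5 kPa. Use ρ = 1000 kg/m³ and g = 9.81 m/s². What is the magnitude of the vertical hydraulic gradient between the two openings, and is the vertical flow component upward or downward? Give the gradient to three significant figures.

|i_v| ≈ 0.171; vertical flow is downward

Total head at P-8: h = 609.81 m (water level in the standpipe).
Pressure head at P-10: ψ = P/(ρg) = 469.5×1000 / (1000 × 9.81) = 47.86 m.
Total head at P-10: h = z + ψ = 558.02 + 47.86 = 605.88 m.
Δh = h(P-8) − h(P-10) = 609.81 − 605.88 = 3.93 m.
Vertical separation Δz = 581.05 − 558.02 = 23.03 m.
|i_v| = |Δh| / Δz = 3.93 / 23.03 = 0.171.
Head is higher in the shallow piezometer, so vertical flow is downward (recharge condition).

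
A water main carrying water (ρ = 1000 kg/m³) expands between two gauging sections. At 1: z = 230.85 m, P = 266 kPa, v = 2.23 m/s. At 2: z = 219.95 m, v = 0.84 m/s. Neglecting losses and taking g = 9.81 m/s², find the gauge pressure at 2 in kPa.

Pressure head at 1: ψ₁ = P₁/(ρg) = 266×1000 / (1000 × 9.81) = 27.12 m.
Velocity heads: v₁²/2g = 2.23²/19.62 = 0.253 m; v₂²/2g = 0.84²/19.62 = 0.036 m.
Total head H = z₁ + ψ₁ + v₁²/2g = 230.85 + 27.12 + 0.253 = 258.22 m.
ψ₂ = H − z₂ − v₂²/2g = 258.22 − 219.95 − 0.036 = 38.23 m.
P₂ = ρgψ₂ = 1000 × 9.81 × 38.23 ≈ 375 kPa.

P₂ ≈ 375 kPa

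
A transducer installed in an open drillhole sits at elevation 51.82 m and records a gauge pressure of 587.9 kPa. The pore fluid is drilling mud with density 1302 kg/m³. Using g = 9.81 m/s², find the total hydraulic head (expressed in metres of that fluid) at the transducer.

ψ = P/(ρg) = 587.9×1000 / (1302 × 9.81) = 46.03 m.
h = z + ψ = 51.82 + 46.03 = 97.85 m.

h ≈ 97.85 m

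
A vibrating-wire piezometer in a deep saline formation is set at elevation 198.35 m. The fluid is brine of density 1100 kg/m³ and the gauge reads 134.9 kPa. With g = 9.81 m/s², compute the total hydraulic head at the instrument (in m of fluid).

ψ = P/(ρg) = 134.9×1000 / (1100 × 9.81) = 12.50 m.
h = z + ψ = 198.35 + 12.50 = 210.85 m.

h ≈ 210.85 m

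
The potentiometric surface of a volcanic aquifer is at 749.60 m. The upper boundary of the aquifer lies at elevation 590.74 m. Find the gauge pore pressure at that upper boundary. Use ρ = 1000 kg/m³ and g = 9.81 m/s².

P ≈ 1560 kPa

Pressure head at the aquifer top: ψ = h − z = 749.60 − 590.74 = 158.86 m.
P = ρgψ = 1000 × 9.81 × 158.86 = 1558417 Pa ≈ 1560 kPa.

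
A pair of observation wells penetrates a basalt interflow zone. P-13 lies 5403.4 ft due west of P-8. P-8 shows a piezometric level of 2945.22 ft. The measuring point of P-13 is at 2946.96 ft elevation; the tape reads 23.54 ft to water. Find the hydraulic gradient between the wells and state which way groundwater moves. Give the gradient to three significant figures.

Total head at P-8: h = 2945.22 ft (water level in the piezometer is the total head).
Total head at P-13: h = 2946.96 − 23.54 = 2923.42 ft.
Head difference: h(P-8) − h(P-13) = 2945.22 − 2923.42 = 21.80 ft.
Hydraulic gradient: i = |Δh| / L = 21.80 / 5403.4 = 0.00403.
Flow is from higher to lower head: from P-8 toward P-13, i.e. toward the west.

i ≈ 0.00403; groundwater flows toward the west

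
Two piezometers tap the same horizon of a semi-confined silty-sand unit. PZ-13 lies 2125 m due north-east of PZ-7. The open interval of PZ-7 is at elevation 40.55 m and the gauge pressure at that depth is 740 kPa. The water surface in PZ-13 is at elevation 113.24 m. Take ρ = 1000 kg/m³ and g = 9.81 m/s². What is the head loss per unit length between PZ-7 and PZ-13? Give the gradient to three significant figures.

Pressure head at PZ-7: ψ = P/(ρg) = 740×1000 / (1000 × 9.81) = 75.43 m.
Total head at PZ-7: h = z + ψ = 40.55 + 75.43 = 115.98 m.
Total head at PZ-13: h = 113.24 m (water level in the piezometer is the total head).
Head difference: h(PZ-7) − h(PZ-13) = 115.98 − 113.24 = 2.74 m.
Hydraulic gradient: i = |Δh| / L = 2.74 / 2125 = 0.00129.

i ≈ 0.00129 m/m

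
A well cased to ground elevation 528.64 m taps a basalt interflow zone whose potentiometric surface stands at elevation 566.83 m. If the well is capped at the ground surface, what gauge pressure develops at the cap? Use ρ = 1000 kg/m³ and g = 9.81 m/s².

P ≈ 375 kPa

Head above the cap: Δh = 566.83 − 528.64 = 38.19 m.
P = ρgΔh = 1000 × 9.81 × 38.19 = 374644 Pa ≈ 375 kPa.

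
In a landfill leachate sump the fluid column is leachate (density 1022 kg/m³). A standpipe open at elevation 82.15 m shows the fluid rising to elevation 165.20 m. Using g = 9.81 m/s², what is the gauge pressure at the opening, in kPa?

Pressure head ψ = h − z = 165.20 − 82.15 = 83.05 m.
P = ρgψ = 1022 × 9.81 × 83.05 = 832644 Pa ≈ 833 kPa.

P ≈ 833 kPa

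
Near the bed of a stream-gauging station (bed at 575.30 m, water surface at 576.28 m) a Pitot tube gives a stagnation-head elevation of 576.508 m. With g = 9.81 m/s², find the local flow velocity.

Near the bed, under hydrostatic conditions, the piezometric head (z + ψ) equals the free-surface elevation, 576.28 m.
Velocity head = total − piezometric = 576.508 − 576.28 = 0.228 m.
v = √(2g·h_v) = √(2 × 9.81 × 0.228) = 2.12 m/s.

v ≈ 2.12 m/s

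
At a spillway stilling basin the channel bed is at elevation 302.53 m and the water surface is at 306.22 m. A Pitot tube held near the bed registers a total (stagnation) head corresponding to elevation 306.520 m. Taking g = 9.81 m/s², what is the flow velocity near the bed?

Near the bed, under hydrostatic conditions, the piezometric head (z + ψ) equals the free-surface elevation, 306.22 m.
Velocity head = total − piezometric = 306.520 − 306.22 = 0.300 m.
v = √(2g·h_v) = √(2 × 9.81 × 0.300) = 2.43 m/s.

v ≈ 2.43 m/s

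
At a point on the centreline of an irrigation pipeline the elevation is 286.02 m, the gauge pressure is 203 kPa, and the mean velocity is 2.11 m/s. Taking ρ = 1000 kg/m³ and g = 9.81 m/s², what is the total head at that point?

h ≈ 306.94 m

Pressure head ψ = P/(ρg) = 203×1000 / (1000 × 9.81) = 20.69 m.
Velocity head = v²/(2g) = 2.11² / (2 × 9.81) = 0.227 m.
h = z + ψ + v²/(2g) = 286.02 + 20.69 + 0.227 = 306.94 m.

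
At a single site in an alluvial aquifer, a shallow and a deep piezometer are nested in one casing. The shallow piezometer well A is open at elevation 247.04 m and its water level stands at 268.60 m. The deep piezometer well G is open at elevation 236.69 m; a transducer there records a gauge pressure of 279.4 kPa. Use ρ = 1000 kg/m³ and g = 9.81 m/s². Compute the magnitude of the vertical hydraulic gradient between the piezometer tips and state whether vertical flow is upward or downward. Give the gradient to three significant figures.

|i_v| ≈ 0.331; vertical flow is downward

Total head at well A: h = 268.60 m (water level in the standpipe).
Pressure head at well G: ψ = P/(ρg) = 279.4×1000 / (1000 × 9.81) = 28.48 m.
Total head at well G: h = z + ψ = 236.69 + 28.48 = 265.17 m.
Δh = h(well A) − h(well G) = 268.60 − 265.17 = 3.43 m.
Vertical separation Δz = 247.04 − 236.69 = 10.35 m.
|i_v| = |Δh| / Δz = 3.43 / 10.35 = 0.331.
Head is higher in the shallow piezometer, so vertical flow is downward (recharge condition).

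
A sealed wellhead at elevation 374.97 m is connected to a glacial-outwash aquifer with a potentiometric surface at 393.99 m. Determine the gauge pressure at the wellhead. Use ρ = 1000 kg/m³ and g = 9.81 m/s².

P ≈ 187 kPa

Head above the cap: Δh = 393.99 − 374.97 = 19.02 m.
P = ρgΔh = 1000 × 9.81 × 19.02 = 186586 Pa ≈ 187 kPa.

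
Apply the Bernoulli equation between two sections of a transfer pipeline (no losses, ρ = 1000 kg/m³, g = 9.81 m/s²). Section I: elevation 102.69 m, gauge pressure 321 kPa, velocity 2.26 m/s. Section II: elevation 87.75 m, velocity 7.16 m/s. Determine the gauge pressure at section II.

Pressure head at I: ψ₁ = P₁/(ρg) = 321×1000 / (1000 × 9.81) = 32.72 m.
Velocity heads: v₁²/2g = 2.26²/19.62 = 0.260 m; v₂²/2g = 7.16²/19.62 = 2.613 m.
Total head H = z₁ + ψ₁ + v₁²/2g = 102.69 + 32.72 + 0.260 = 135.67 m.
ψ₂ = H − z₂ − v₂²/2g = 135.67 − 87.75 − 2.613 = 45.31 m.
P₂ = ρgψ₂ = 1000 × 9.81 × 45.31 ≈ 444 kPa.

P₂ ≈ 444 kPa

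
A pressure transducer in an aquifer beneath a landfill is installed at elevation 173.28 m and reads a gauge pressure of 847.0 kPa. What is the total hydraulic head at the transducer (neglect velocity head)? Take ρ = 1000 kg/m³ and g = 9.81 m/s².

h ≈ 259.62 m

ψ = P/(ρg) = 847.0×1000 / (1000 × 9.81) = 86.34 m.
h = z + ψ = 173.28 + 86.34 = 259.62 m.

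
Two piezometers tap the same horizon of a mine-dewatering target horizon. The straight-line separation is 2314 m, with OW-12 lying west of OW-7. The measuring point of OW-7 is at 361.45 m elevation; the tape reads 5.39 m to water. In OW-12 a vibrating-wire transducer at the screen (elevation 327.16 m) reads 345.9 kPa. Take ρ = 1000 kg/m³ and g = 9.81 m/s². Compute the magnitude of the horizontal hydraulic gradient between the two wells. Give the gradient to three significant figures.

Total head at OW-7: h = 361.45 − 5.39 = 356.06 m.
Pressure head at OW-12: ψ = P/(ρg) = 345.9×1000 / (1000 × 9.81) = 35.26 m.
Total head at OW-12: h = z + ψ = 327.16 + 35.26 = 362.42 m.
Head difference: h(OW-7) − h(OW-12) = 356.06 − 362.42 = -6.36 m.
Hydraulic gradient: i = |Δh| / L = 6.36 / 2314 = 0.00275.

i ≈ 0.00275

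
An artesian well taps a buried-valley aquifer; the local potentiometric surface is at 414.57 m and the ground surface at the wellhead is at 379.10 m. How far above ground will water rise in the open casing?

Water rises to the potentiometric surface, so the rise above ground = 414.57 − 379.10 = 35.47 m.

≈ 35.47 m above ground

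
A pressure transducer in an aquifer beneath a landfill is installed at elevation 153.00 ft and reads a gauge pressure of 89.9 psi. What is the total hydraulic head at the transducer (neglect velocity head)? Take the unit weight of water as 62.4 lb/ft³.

ψ = 144·P/γ = 144 × 89.9 / 62.4 = 207.46 ft.
h = z + ψ = 153.00 + 207.46 = 360.46 ft.

h ≈ 360.46 ft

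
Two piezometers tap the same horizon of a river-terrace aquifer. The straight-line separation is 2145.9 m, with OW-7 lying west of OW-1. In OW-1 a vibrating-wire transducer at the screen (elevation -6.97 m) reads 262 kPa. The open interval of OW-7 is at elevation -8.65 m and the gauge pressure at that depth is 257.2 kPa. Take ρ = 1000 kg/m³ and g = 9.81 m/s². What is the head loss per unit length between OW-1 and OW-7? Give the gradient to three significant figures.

Pressure head at OW-1: ψ = P/(ρg) = 262×1000 / (1000 × 9.81) = 26.71 m.
Total head at OW-1: h = z + ψ = -6.97 + 26.71 = 19.74 m.
Pressure head at OW-7: ψ = P/(ρg) = 257.2×1000 / (1000 × 9.81) = 26.22 m.
Total head at OW-7: h = z + ψ = -8.65 + 26.22 = 17.57 m.
Head difference: h(OW-1) − h(OW-7) = 19.74 − 17.57 = 2.17 m.
Hydraulic gradient: i = |Δh| / L = 2.17 / 2145.9 = 0.00101.

i ≈ 0.00101 m/m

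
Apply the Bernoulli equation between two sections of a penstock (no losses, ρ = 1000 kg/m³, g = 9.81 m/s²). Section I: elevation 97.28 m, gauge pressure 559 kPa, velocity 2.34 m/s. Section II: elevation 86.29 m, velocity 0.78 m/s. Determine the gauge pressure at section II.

Pressure head at I: ψ₁ = P₁/(ρg) = 559×1000 / (1000 × 9.81) = 56.98 m.
Velocity heads: v₁²/2g = 2.34²/19.62 = 0.279 m; v₂²/2g = 0.78²/19.62 = 0.031 m.
Total head H = z₁ + ψ₁ + v₁²/2g = 97.28 + 56.98 + 0.279 = 154.54 m.
ψ₂ = H − z₂ − v₂²/2g = 154.54 − 86.29 − 0.031 = 68.22 m.
P₂ = ρgψ₂ = 1000 × 9.81 × 68.22 ≈ 669 kPa.

P₂ ≈ 669 kPa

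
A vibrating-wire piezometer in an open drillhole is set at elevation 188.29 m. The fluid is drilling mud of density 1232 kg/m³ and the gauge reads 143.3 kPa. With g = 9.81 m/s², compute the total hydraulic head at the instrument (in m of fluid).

h ≈ 200.15 m

ψ = P/(ρg) = 143.3×1000 / (1232 × 9.81) = 11.86 m.
h = z + ψ = 188.29 + 11.86 = 200.15 m.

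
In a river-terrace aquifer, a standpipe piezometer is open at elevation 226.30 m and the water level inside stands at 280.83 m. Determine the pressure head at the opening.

Total head h = 280.83 m (the water-surface elevation in the piezometer).
Pressure head ψ = h − z = 280.83 − 226.30 = 54.53 m.

ψ ≈ 54.53 m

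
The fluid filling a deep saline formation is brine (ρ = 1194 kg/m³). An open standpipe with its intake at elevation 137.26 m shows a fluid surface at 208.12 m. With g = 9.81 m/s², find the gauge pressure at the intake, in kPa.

P ≈ 830 kPa

Pressure head ψ = h − z = 208.12 − 137.26 = 70.86 m.
P = ρgψ = 1194 × 9.81 × 70.86 = 829993 Pa ≈ 830 kPa.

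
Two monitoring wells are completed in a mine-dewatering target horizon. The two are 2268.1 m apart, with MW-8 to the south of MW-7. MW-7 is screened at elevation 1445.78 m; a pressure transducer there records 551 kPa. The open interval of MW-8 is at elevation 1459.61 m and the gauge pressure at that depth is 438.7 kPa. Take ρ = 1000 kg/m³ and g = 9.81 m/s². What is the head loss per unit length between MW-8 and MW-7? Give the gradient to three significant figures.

i ≈ 0.00105 m/m

Pressure head at MW-7: ψ = P/(ρg) = 551×1000 / (1000 × 9.81) = 56.17 m.
Total head at MW-7: h = z + ψ = 1445.78 + 56.17 = 1501.95 m.
Pressure head at MW-8: ψ = P/(ρg) = 438.7×1000 / (1000 × 9.81) = 44.72 m.
Total head at MW-8: h = z + ψ = 1459.61 + 44.72 = 1504.33 m.
Head difference: h(MW-7) − h(MW-8) = 1501.95 − 1504.33 = -2.38 m.
Hydraulic gradient: i = |Δh| / L = 2.38 / 2268.1 = 0.00105.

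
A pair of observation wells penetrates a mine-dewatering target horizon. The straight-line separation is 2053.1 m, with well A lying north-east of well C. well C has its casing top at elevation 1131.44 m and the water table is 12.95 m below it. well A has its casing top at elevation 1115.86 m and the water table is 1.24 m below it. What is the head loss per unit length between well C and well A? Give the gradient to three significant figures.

i ≈ 0.00188 m/m

Total head at well C: h = 1131.44 − 12.95 = 1118.49 m.
Total head at well A: h = 1115.86 − 1.24 = 1114.62 m.
Head difference: h(well C) − h(well A) = 1118.49 − 1114.62 = 3.87 m.
Hydraulic gradient: i = |Δh| / L = 3.87 / 2053.1 = 0.00188.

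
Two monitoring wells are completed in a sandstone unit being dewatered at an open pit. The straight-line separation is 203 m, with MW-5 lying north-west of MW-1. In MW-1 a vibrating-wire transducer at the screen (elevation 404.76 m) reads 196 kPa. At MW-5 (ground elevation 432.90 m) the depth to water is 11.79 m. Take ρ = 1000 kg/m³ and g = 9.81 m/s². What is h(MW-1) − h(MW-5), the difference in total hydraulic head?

Δh ≈ 3.63 m

Pressure head at MW-1: ψ = P/(ρg) = 196×1000 / (1000 × 9.81) = 19.98 m.
Total head at MW-1: h = z + ψ = 404.76 + 19.98 = 424.74 m.
Total head at MW-5: h = 432.90 − 11.79 = 421.11 m.
Head difference: h(MW-1) − h(MW-5) = 424.74 − 421.11 = 3.63 m.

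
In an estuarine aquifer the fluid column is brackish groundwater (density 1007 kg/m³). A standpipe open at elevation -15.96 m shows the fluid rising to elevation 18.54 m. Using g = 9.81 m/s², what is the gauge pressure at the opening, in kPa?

P ≈ 341 kPa

Pressure head ψ = h − z = 18.54 − (-15.96) = 34.50 m.
P = ρgψ = 1007 × 9.81 × 34.50 = 340814 Pa ≈ 341 kPa.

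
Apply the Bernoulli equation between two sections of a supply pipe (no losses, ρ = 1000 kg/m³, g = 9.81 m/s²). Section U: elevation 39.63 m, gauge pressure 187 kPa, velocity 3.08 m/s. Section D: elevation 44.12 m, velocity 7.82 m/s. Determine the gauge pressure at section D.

P₂ ≈ 117 kPa

Pressure head at U: ψ₁ = P₁/(ρg) = 187×1000 / (1000 × 9.81) = 19.06 m.
Velocity heads: v₁²/2g = 3.08²/19.62 = 0.484 m; v₂²/2g = 7.82²/19.62 = 3.117 m.
Total head H = z₁ + ψ₁ + v₁²/2g = 39.63 + 19.06 + 0.484 = 59.17 m.
ψ₂ = H − z₂ − v₂²/2g = 59.17 − 44.12 − 3.117 = 11.93 m.
P₂ = ρgψ₂ = 1000 × 9.81 × 11.93 ≈ 117 kPa.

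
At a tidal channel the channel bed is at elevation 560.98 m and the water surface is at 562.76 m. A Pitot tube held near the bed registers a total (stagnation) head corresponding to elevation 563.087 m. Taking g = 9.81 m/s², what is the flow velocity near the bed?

Near the bed, under hydrostatic conditions, the piezometric head (z + ψ) equals the free-surface elevation, 562.76 m.
Velocity head = total − piezometric = 563.087 − 562.76 = 0.327 m.
v = √(2g·h_v) = √(2 × 9.81 × 0.327) = 2.53 m/s.

v ≈ 2.53 m/s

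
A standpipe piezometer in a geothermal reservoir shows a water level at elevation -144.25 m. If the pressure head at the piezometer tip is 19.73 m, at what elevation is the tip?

z ≈ -163.98 m

z = h − ψ = -144.25 − 19.73 = -163.98 m.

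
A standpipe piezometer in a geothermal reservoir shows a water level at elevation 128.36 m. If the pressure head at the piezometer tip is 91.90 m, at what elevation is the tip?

z ≈ 36.46 m

z = h − ψ = 128.36 − 91.90 = 36.46 m.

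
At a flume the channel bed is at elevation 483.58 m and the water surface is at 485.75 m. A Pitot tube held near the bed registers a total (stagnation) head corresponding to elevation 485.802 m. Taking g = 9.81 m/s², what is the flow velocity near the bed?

Near the bed, under hydrostatic conditions, the piezometric head (z + ψ) equals the free-surface elevation, 485.75 m.
Velocity head = total − piezometric = 485.802 − 485.75 = 0.052 m.
v = √(2g·h_v) = √(2 × 9.81 × 0.052) = 1.01 m/s.

v ≈ 1.01 m/s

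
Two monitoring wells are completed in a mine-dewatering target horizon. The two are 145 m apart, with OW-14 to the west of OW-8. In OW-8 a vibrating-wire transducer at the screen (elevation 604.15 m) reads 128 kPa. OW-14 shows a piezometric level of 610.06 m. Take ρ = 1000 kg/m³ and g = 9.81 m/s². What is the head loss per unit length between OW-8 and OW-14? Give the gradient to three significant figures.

Pressure head at OW-8: ψ = P/(ρg) = 128×1000 / (1000 × 9.81) = 13.05 m.
Total head at OW-8: h = z + ψ = 604.15 + 13.05 = 617.20 m.
Total head at OW-14: h = 610.06 m (water level in the piezometer is the total head).
Head difference: h(OW-8) − h(OW-14) = 617.20 − 610.06 = 7.14 m.
Hydraulic gradient: i = |Δh| / L = 7.14 / 145 = 0.0492.

i ≈ 0.0492 m/m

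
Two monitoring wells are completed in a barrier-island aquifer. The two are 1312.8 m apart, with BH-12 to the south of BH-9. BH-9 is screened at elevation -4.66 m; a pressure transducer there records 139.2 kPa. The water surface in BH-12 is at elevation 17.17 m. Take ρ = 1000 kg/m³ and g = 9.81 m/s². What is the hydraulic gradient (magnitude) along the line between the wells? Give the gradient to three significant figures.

i ≈ 0.00582

Pressure head at BH-9: ψ = P/(ρg) = 139.2×1000 / (1000 × 9.81) = 14.19 m.
Total head at BH-9: h = z + ψ = -4.66 + 14.19 = 9.53 m.
Total head at BH-12: h = 17.17 m (water level in the piezometer is the total head).
Head difference: h(BH-9) − h(BH-12) = 9.53 − 17.17 = -7.64 m.
Hydraulic gradient: i = |Δh| / L = 7.64 / 1312.8 = 0.00582.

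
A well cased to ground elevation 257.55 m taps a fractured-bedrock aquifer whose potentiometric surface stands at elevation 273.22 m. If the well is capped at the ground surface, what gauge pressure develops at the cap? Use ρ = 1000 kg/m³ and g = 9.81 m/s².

P ≈ 154 kPa

Head above the cap: Δh = 273.22 − 257.55 = 15.67 m.
P = ρgΔh = 1000 × 9.81 × 15.67 = 153723 Pa ≈ 154 kPa.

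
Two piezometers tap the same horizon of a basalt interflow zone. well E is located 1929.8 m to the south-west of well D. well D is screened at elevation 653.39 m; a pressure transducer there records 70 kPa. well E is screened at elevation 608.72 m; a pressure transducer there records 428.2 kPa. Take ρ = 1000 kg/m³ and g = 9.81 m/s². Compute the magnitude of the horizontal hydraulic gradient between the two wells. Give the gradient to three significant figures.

Pressure head at well D: ψ = P/(ρg) = 70×1000 / (1000 × 9.81) = 7.14 m.
Total head at well D: h = z + ψ = 653.39 + 7.14 = 660.53 m.
Pressure head at well E: ψ = P/(ρg) = 428.2×1000 / (1000 × 9.81) = 43.65 m.
Total head at well E: h = z + ψ = 608.72 + 43.65 = 652.37 m.
Head difference: h(well D) − h(well E) = 660.53 − 652.37 = 8.16 m.
Hydraulic gradient: i = |Δh| / L = 8.16 / 1929.8 = 0.00423.

i ≈ 0.00423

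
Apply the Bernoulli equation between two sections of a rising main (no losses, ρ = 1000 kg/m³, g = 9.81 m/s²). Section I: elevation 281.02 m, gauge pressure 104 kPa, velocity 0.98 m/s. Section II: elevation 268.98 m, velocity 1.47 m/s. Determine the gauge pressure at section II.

Pressure head at I: ψ₁ = P₁/(ρg) = 104×1000 / (1000 × 9.81) = 10.60 m.
Velocity heads: v₁²/2g = 0.98²/19.62 = 0.049 m; v₂²/2g = 1.47²/19.62 = 0.110 m.
Total head H = z₁ + ψ₁ + v₁²/2g = 281.02 + 10.60 + 0.049 = 291.67 m.
ψ₂ = H − z₂ − v₂²/2g = 291.67 − 268.98 − 0.110 = 22.58 m.
P₂ = ρgψ₂ = 1000 × 9.81 × 22.58 ≈ 222 kPa.

P₂ ≈ 222 kPa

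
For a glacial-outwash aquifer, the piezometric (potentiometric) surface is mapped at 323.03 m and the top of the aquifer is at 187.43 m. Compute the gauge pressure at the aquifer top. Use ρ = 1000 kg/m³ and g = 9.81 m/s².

P ≈ 1330 kPa

Pressure head at the aquifer top: ψ = h − z = 323.03 − 187.43 = 135.60 m.
P = ρgψ = 1000 × 9.81 × 135.60 = 1330236 Pa ≈ 1330 kPa.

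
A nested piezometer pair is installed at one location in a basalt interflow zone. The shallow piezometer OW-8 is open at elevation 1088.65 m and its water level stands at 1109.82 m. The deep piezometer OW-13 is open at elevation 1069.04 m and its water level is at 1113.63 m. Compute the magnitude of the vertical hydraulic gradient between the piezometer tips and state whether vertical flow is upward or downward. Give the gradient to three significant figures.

|i_v| ≈ 0.194; vertical flow is upward

Total head at OW-8: h = 1109.82 m (water level in the standpipe).
Total head at OW-13: h = 1113.63 m.
Δh = h(OW-8) − h(OW-13) = 1109.82 − 1113.63 = -3.81 m.
Vertical separation Δz = 1088.65 − 1069.04 = 19.61 m.
|i_v| = |Δh| / Δz = 3.81 / 19.61 = 0.194.
Head is higher in the deep piezometer, so vertical flow is upward (discharge condition).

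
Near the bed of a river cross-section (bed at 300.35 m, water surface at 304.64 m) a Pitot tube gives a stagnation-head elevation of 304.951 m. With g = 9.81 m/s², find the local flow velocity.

v ≈ 2.47 m/s

Near the bed, under hydrostatic conditions, the piezometric head (z + ψ) equals the free-surface elevation, 304.64 m.
Velocity head = total − piezometric = 304.951 − 304.64 = 0.311 m.
v = √(2g·h_v) = √(2 × 9.81 × 0.311) = 2.47 m/s.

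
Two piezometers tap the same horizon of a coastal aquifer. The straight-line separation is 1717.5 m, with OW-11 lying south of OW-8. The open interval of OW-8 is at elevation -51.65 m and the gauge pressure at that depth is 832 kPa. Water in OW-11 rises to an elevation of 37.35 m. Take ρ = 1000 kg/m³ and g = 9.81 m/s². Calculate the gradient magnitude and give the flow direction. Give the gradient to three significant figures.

i ≈ 0.00244; groundwater flows toward the north

Pressure head at OW-8: ψ = P/(ρg) = 832×1000 / (1000 × 9.81) = 84.81 m.
Total head at OW-8: h = z + ψ = -51.65 + 84.81 = 33.16 m.
Total head at OW-11: h = 37.35 m (water level in the piezometer is the total head).
Head difference: h(OW-8) − h(OW-11) = 33.16 − 37.35 = -4.19 m.
Hydraulic gradient: i = |Δh| / L = 4.19 / 1717.5 = 0.00244.
Flow is from higher to lower head: from OW-11 toward OW-8, i.e. toward the north.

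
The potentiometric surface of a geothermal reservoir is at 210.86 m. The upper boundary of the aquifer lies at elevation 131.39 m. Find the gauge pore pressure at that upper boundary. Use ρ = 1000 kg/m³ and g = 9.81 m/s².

P ≈ 780 kPa

Pressure head at the aquifer top: ψ = h − z = 210.86 − 131.39 = 79.47 m.
P = ρgψ = 1000 × 9.81 × 79.47 = 779601 Pa ≈ 780 kPa.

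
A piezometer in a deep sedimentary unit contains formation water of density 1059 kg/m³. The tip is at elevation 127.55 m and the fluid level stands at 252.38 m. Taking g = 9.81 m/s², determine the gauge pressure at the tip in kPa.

P ≈ 1300 kPa

Pressure head ψ = h − z = 252.38 − 127.55 = 124.83 m.
P = ρgψ = 1059 × 9.81 × 124.83 = 1296833 Pa ≈ 1300 kPa.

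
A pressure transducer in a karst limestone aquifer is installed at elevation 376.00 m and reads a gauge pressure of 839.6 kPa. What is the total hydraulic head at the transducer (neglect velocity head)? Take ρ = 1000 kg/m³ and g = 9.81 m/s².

h ≈ 461.59 m

ψ = P/(ρg) = 839.6×1000 / (1000 × 9.81) = 85.59 m.
h = z + ψ = 376.00 + 85.59 = 461.59 m.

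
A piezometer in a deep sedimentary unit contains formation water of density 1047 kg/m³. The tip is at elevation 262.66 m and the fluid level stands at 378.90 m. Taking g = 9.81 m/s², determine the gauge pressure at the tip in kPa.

Pressure head ψ = h − z = 378.90 − 262.66 = 116.24 m.
P = ρgψ = 1047 × 9.81 × 116.24 = 1193909 Pa ≈ 1190 kPa.

P ≈ 1190 kPa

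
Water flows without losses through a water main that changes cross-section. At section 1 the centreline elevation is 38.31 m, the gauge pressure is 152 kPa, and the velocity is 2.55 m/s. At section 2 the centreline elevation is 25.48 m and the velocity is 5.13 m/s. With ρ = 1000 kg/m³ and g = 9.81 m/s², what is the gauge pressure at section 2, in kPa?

Pressure head at 1: ψ₁ = P₁/(ρg) = 152×1000 / (1000 × 9.81) = 15.49 m.
Velocity heads: v₁²/2g = 2.55²/19.62 = 0.331 m; v₂²/2g = 5.13²/19.62 = 1.341 m.
Total head H = z₁ + ψ₁ + v₁²/2g = 38.31 + 15.49 + 0.331 = 54.13 m.
ψ₂ = H − z₂ − v₂²/2g = 54.13 − 25.48 − 1.341 = 27.31 m.
P₂ = ρgψ₂ = 1000 × 9.81 × 27.31 ≈ 268 kPa.

P₂ ≈ 268 kPa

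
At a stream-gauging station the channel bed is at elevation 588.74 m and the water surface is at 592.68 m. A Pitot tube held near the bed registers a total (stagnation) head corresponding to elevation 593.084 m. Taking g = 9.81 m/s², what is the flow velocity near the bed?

Near the bed, under hydrostatic conditions, the piezometric head (z + ψ) equals the free-surface elevation, 592.68 m.
Velocity head = total − piezometric = 593.084 − 592.68 = 0.404 m.
v = √(2g·h_v) = √(2 × 9.81 × 0.404) = 2.82 m/s.

v ≈ 2.82 m/s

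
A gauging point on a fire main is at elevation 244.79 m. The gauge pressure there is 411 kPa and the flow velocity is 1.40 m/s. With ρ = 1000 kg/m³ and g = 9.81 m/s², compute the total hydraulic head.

h ≈ 286.79 m

Pressure head ψ = P/(ρg) = 411×1000 / (1000 × 9.81) = 41.90 m.
Velocity head = v²/(2g) = 1.40² / (2 × 9.81) = 0.100 m.
h = z + ψ + v²/(2g) = 244.79 + 41.90 + 0.100 = 286.79 m.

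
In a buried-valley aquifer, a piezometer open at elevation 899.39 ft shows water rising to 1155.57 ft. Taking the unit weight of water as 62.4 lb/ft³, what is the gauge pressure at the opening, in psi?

P ≈ 111 psi

Pressure head ψ = h − z = 1155.57 − 899.39 = 256.18 ft.
P = γ·ψ / 144 = 62.4 × 256.18 / 144 = 111 psi.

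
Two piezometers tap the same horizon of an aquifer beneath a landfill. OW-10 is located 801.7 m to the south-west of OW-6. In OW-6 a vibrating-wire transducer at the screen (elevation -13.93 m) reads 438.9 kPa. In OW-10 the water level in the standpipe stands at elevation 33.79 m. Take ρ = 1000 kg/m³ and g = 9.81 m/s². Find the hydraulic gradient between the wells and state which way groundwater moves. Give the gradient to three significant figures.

Pressure head at OW-6: ψ = P/(ρg) = 438.9×1000 / (1000 × 9.81) = 44.74 m.
Total head at OW-6: h = z + ψ = -13.93 + 44.74 = 30.81 m.
Total head at OW-10: h = 33.79 m (water level in the piezometer is the total head).
Head difference: h(OW-6) − h(OW-10) = 30.81 − 33.79 = -2.98 m.
Hydraulic gradient: i = |Δh| / L = 2.98 / 801.7 = 0.00372.
Flow is from higher to lower head: from OW-10 toward OW-6, i.e. toward the north-east.

i ≈ 0.00372; groundwater flows toward the north-east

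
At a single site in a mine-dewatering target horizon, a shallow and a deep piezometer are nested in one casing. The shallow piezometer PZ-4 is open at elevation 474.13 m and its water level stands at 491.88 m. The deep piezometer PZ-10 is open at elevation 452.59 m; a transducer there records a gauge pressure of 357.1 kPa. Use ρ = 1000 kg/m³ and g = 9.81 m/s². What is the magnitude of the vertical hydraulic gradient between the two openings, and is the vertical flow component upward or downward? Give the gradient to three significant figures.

Total head at PZ-4: h = 491.88 m (water level in the standpipe).
Pressure head at PZ-10: ψ = P/(ρg) = 357.1×1000 / (1000 × 9.81) = 36.40 m.
Total head at PZ-10: h = z + ψ = 452.59 + 36.40 = 488.99 m.
Δh = h(PZ-4) − h(PZ-10) = 491.88 − 488.99 = 2.89 m.
Vertical separation Δz = 474.13 − 452.59 = 21.54 m.
|i_v| = |Δh| / Δz = 2.89 / 21.54 = 0.134.
Head is higher in the shallow piezometer, so vertical flow is downward (recharge condition).

|i_v| ≈ 0.134; vertical flow is downward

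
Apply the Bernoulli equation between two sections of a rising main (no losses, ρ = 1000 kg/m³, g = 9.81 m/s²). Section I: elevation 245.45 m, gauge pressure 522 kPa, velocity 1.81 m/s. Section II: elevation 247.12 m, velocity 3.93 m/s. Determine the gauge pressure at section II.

Pressure head at I: ψ₁ = P₁/(ρg) = 522×1000 / (1000 × 9.81) = 53.21 m.
Velocity heads: v₁²/2g = 1.81²/19.62 = 0.167 m; v₂²/2g = 3.93²/19.62 = 0.787 m.
Total head H = z₁ + ψ₁ + v₁²/2g = 245.45 + 53.21 + 0.167 = 298.83 m.
ψ₂ = H − z₂ − v₂²/2g = 298.83 − 247.12 − 0.787 = 50.92 m.
P₂ = ρgψ₂ = 1000 × 9.81 × 50.92 ≈ 500 kPa.

P₂ ≈ 500 kPa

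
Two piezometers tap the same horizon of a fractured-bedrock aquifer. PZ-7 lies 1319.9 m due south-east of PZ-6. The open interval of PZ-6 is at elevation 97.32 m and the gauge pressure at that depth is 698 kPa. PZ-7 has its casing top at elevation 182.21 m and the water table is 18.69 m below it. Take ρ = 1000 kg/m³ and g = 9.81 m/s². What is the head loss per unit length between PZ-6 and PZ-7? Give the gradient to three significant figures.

i ≈ 0.00375 m/m

Pressure head at PZ-6: ψ = P/(ρg) = 698×1000 / (1000 × 9.81) = 71.15 m.
Total head at PZ-6: h = z + ψ = 97.32 + 71.15 = 168.47 m.
Total head at PZ-7: h = 182.21 − 18.69 = 163.52 m.
Head difference: h(PZ-6) − h(PZ-7) = 168.47 − 163.52 = 4.95 m.
Hydraulic gradient: i = |Δh| / L = 4.95 / 1319.9 = 0.00375.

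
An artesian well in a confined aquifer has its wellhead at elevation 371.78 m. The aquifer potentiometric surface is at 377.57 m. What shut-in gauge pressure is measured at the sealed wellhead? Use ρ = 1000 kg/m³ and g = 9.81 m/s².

P ≈ 56.8 kPa

Head above the cap: Δh = 377.57 − 371.78 = 5.79 m.
P = ρgΔh = 1000 × 9.81 × 5.79 = 56800 Pa ≈ 56.8 kPa.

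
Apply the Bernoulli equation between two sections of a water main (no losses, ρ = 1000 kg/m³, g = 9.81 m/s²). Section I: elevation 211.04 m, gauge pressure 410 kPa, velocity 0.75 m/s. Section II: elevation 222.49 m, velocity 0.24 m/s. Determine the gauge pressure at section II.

P₂ ≈ 298 kPa

Pressure head at I: ψ₁ = P₁/(ρg) = 410×1000 / (1000 × 9.81) = 41.79 m.
Velocity heads: v₁²/2g = 0.75²/19.62 = 0.029 m; v₂²/2g = 0.24²/19.62 = 0.003 m.
Total head H = z₁ + ψ₁ + v₁²/2g = 211.04 + 41.79 + 0.029 = 252.86 m.
ψ₂ = H − z₂ − v₂²/2g = 252.86 − 222.49 − 0.003 = 30.37 m.
P₂ = ρgψ₂ = 1000 × 9.81 × 30.37 ≈ 298 kPa.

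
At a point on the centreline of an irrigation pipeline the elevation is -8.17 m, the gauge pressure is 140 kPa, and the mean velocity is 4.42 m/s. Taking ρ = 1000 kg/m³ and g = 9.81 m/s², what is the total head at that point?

Pressure head ψ = P/(ρg) = 140×1000 / (1000 × 9.81) = 14.27 m.
Velocity head = v²/(2g) = 4.42² / (2 × 9.81) = 0.996 m.
h = z + ψ + v²/(2g) = -8.17 + 14.27 + 0.996 = 7.10 m.

h ≈ 7.10 m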